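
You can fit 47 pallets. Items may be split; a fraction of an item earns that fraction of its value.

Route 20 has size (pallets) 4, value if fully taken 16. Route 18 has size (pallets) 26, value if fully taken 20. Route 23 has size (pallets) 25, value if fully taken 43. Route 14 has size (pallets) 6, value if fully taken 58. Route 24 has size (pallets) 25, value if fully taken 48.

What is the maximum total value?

142.64

Sort by value density: Route 14 58/6≈9.67, Route 20 16/4≈4, Route 24 48/25≈1.92, Route 23 43/25≈1.72, Route 18 20/26≈0.769.
Take all of Route 14 (6 pallets, value 58) — 41 pallets left.
All 4 pallets of Route 20 fit (value 16) — 37 remain.
Take all of Route 24 (25 pallets, value 48) — 12 pallets left.
Fill the last 12 pallets with part of Route 23: 12/25 of it earns 20.64.
Total value = 142.64.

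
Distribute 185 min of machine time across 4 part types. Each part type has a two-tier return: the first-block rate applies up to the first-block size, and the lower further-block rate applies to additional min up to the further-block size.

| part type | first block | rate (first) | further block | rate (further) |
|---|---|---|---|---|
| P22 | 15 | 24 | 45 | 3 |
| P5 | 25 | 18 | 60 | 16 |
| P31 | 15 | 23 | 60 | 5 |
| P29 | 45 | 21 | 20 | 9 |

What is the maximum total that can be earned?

Treat each block as its own option and order by rate: P22/T1 24 > P31/T1 23 > P29/T1 21 > P5/T1 18 > P5/T2 16 > P29/T2 9 > P31/T2 5 > P22/T2 3.
Fill P22 T1 block (15 at 24) → 170 left.
P31 T1 at 23: fill all 15 → 155 left.
P29 T1 at 21: fill all 45 → 110 left.
P5 T1 at 18: fill all 25 → 85 left.
P5/T2 (16): +60 → 25 left.
P29 T2 at 9: fill all 20 → 5 left.
5 remain; put them into P31 T2 at 5.
Total = 24×15 + 23×15 + 21×45 + 18×25 + 16×60 + 9×20 + 5×5 = 3265.

3265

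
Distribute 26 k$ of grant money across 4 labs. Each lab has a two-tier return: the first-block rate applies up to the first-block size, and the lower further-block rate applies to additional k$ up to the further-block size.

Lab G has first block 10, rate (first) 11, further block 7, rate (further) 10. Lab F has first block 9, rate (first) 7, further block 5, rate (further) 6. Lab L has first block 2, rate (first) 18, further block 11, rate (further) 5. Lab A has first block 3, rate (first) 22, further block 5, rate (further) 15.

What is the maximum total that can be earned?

Rank every tier by rate: Lab A/first 22 > Lab L/first 18 > Lab A/second 15 > Lab G/first 11 > Lab G/second 10 > Lab F/first 7 > Lab F/second 6 > Lab L/second 5.
Lab A/first (22): +3 ; 23 left.
Lab L/first (18): +2 ; 21 left.
Fill Lab A second block (5 at 15) ; 16 left.
Lab G first at 11: fill all 10 ; 6 left.
Lab G second at 10: only 6 left, fill 6.
Total = 22×3 + 18×2 + 15×5 + 11×10 + 10×6 = 347.

347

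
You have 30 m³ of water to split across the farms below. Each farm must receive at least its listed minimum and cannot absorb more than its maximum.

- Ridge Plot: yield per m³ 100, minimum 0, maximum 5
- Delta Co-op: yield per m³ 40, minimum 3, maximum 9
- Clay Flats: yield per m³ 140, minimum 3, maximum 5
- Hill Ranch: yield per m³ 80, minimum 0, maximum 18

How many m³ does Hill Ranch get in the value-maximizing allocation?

Meeting every minimum uses 0+3+3+0 = 6 m³, leaving 24.
Highest yield per m³ first: Clay Flats 140 > Ridge Plot 100 > Hill Ranch 80 > Delta Co-op 40.
Clay Flats takes 2 more to reach its cap of 5 — 22 left.
Ridge Plot takes 5 more to reach its cap of 5 — 17 left.
Hill Ranch: +17 (room for 18) → 17. Pool exhausted.

17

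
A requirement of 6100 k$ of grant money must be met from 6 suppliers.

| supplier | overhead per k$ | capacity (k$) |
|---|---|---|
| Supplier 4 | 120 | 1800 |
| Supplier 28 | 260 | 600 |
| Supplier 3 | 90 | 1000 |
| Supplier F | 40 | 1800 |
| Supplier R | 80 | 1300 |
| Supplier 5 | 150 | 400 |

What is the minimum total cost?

512000

Cheapest first:
Supplier F (40): use full 1800 — 4300 k$ to go.
Supplier R at 80: take all 1300 k$ — 3000 still needed.
Take 1000 from Supplier 3 at 90 — need 2000 more.
Supplier 4 at 120: take all 1800 k$ — 200 still needed.
Supplier 5 (150): take the remaining 200 — done.
Supplier 28: unused.
Cost = 1800×40 + 1300×80 + 1000×90 + 1800×120 + 200×150 = 512000.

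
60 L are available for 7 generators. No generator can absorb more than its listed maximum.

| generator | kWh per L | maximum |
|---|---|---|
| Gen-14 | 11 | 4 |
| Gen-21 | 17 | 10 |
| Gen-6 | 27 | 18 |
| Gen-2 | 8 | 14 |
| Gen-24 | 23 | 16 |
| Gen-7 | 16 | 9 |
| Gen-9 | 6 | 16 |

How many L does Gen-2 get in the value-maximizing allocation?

3

Order the generators by kWh per L: Gen-6 27 > Gen-24 23 > Gen-21 17 > Gen-7 16 > Gen-14 11 > Gen-2 8 > Gen-9 6.
Give Gen-6 18 to hit its cap of 18 ; 42 left.
Give Gen-24 16 to hit its cap of 16 ; 26 left.
Give Gen-21 10 to hit its cap of 10 ; 16 left.
Gen-7 takes 9 to reach its cap of 9 ; 7 left.
Give Gen-14 4 to hit its cap of 4 ; 3 left.
Gen-2: +3 (room for 14) → 3. Pool exhausted.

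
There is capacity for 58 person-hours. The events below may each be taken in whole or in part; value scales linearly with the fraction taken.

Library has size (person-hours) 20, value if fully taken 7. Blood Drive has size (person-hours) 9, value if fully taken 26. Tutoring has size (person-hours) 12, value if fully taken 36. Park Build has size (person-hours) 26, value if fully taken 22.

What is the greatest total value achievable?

Sort by value density: Tutoring 36/12≈3, Blood Drive 26/9≈2.89, Park Build 22/26≈0.846, Library 7/20≈0.35.
Take all of Tutoring (12 person-hours, value 36) — 46 person-hours left.
Blood Drive: take in full, 9 person-hours for value 26 — 37 left.
Park Build: take in full, 26 person-hours for value 22 — 11 left.
Fill the last 11 person-hours with part of Library: 11/20 of it earns 3.85.
Total value = 87.85.

87.85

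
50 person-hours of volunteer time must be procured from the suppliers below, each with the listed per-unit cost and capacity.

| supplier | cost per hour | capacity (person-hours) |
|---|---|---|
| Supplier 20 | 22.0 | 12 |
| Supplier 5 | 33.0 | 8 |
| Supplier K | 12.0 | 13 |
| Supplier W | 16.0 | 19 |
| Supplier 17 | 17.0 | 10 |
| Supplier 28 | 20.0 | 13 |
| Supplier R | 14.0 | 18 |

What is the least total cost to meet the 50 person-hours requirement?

712

Cheapest first:
Take 13 from Supplier K at 12.0 — need 37 more.
Supplier R at 14.0: take all 18 person-hours — 19 still needed.
Supplier W (16.0): use full 19 — 0 person-hours to go.
Supplier 17, Supplier 28, Supplier 20, Supplier 5: unused.
Cost = 13×12.0 + 18×14.0 + 19×16.0 = 712.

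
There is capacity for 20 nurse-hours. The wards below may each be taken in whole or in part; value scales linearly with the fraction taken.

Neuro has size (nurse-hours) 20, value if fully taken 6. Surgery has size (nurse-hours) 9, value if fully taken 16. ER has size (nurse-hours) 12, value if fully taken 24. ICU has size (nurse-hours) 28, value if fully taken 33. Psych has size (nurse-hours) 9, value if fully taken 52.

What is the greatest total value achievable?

Rank by value-to-size ratio: Psych 52/9≈5.78, ER 24/12≈2, Surgery 16/9≈1.78, ICU 33/28≈1.18, Neuro 6/20≈0.3.
All 9 nurse-hours of Psych fit (value 52) — 11 remain.
Fill the last 11 nurse-hours with part of ER: 11/12 of it earns 22.
Total value = 74.

74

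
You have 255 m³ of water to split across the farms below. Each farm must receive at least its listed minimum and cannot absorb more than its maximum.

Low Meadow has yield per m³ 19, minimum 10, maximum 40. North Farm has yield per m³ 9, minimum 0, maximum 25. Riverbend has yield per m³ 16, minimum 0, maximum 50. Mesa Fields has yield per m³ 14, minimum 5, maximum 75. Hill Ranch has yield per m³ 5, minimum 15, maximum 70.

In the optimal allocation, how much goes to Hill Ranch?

65

Meeting every minimum uses 10+0+0+5+15 = 30 m³, leaving 225.
Highest yield per m³ first: Low Meadow 19 > Riverbend 16 > Mesa Fields 14 > North Farm 9 > Hill Ranch 5.
Give Low Meadow 30 more to hit its cap of 40 ; 195 left.
Riverbend: +50 to 50 (cap) ; 145 left.
Give Mesa Fields 70 more to hit its cap of 75 ; 75 left.
North Farm: +25 to 25 (cap) ; 50 left.
Hill Ranch has room for 55 more but only 50 remain, so it gets 65.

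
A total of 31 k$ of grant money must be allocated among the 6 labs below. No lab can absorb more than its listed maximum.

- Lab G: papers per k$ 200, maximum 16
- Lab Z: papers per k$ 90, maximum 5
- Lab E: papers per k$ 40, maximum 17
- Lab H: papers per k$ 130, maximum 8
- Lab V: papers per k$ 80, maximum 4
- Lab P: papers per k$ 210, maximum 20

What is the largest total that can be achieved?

Order the labs by papers per k$: Lab P 210 > Lab G 200 > Lab H 130 > Lab Z 90 > Lab V 80 > Lab E 40.
Give Lab P 20 to hit its cap of 20 → 11 left.
Only 11 left; Lab G takes them to reach 11.
Total = 200×11 + 210×20 = 6400.

6400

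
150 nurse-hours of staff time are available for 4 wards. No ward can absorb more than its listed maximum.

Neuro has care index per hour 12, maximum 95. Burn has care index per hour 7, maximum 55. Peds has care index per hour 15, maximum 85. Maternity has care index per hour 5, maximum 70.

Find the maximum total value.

Order the wards by care index per hour: Peds 15 > Neuro 12 > Burn 7 > Maternity 5.
Give Peds 85 to hit its cap of 85 ; 65 left.
Neuro: +65 (room for 95) → 65. Pool exhausted.
Total = 12×65 + 15×85 = 2055.

2055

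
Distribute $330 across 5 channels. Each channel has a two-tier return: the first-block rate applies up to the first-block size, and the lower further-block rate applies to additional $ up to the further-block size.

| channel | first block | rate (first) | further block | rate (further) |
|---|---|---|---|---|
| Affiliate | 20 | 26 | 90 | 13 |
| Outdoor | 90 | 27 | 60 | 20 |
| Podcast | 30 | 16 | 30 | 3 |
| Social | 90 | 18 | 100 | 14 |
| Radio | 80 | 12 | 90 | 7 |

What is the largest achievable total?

6810

Treat each block as its own option and order by rate: Outdoor/tier1 27 > Affiliate/tier1 26 > Outdoor/tier2 20 > Social/tier1 18 > Podcast/tier1 16 > Social/tier2 14 > Affiliate/tier2 13 > Radio/tier1 12 > Radio/tier2 7 > Podcast/tier2 3.
Outdoor/tier1 (27): +90 → 240 left.
Affiliate/tier1 (26): +20 → 220 left.
Fill Outdoor tier2 block (60 at 20) → 160 left.
Fill Social tier1 block (90 at 18) → 70 left.
Podcast tier1 at 16: fill all 30 → 40 left.
Social tier2 at 14: only 40 left, fill 40.
Total = 27×90 + 26×20 + 20×60 + 18×90 + 16×30 + 14×40 = 6810.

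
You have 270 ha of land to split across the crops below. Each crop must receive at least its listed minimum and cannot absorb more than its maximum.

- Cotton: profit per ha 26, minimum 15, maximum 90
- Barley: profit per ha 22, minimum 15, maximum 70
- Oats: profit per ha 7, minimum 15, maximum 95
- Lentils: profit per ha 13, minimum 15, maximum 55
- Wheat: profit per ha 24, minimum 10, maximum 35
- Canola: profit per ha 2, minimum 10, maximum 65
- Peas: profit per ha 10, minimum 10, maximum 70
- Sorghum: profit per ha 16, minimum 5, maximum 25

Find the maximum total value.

Meeting every minimum uses 15+15+15+15+10+10+10+5 = 95 ha, leaving 175.
Order the crops by profit per ha: Cotton 26 > Wheat 24 > Barley 22 > Sorghum 16 > Lentils 13 > Peas 10 > Oats 7 > Canola 2.
Cotton: +75 to 90 (cap) — 100 left.
Wheat: +25 to 35 (cap) — 75 left.
Give Barley 55 more to hit its cap of 70 — 20 left.
Sorghum: +20 to 25 (cap) — 0 left.
Total = 26×90 + 22×70 + 7×15 + 13×15 + 24×35 + 2×10 + 10×10 + 16×25 = 5540.

5540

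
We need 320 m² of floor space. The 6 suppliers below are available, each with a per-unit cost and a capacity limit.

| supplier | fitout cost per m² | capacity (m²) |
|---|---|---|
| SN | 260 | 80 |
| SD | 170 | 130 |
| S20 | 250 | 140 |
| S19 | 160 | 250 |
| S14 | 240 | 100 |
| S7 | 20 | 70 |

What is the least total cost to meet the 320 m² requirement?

41400

Fill from the cheapest supplier first.
S7 at 20: take all 70 m² → 250 still needed.
Take 250 from S19 at 160 → need 0 more.
SD, S14, S20, SN: unused.
Cost = 70×20 + 250×160 = 41400.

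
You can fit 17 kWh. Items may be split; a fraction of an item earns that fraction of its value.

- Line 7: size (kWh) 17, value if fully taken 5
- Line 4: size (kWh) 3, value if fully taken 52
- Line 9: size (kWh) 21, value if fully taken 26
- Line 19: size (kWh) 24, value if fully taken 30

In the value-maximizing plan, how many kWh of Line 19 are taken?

14

Best value per unit of size first: Line 4 52/3≈17.3, Line 19 30/24≈1.25, Line 9 26/21≈1.24, Line 7 5/17≈0.294.
Line 4: take in full, 3 kWh for value 52 — 14 left.
Only 14 kWh remain; take 14/24 of Line 19 for value 30×14/24 = 17.5.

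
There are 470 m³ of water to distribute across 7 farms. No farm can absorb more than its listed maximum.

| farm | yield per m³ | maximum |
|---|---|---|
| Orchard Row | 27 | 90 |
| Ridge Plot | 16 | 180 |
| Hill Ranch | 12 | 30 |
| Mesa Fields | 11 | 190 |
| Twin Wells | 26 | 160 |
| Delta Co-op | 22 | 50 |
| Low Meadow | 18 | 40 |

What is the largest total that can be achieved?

10490

Highest yield per m³ first: Orchard Row 27 > Twin Wells 26 > Delta Co-op 22 > Low Meadow 18 > Ridge Plot 16 > Hill Ranch 12 > Mesa Fields 11.
Orchard Row takes 90 to reach its cap of 90 ; 380 left.
Give Twin Wells 160 to hit its cap of 160 ; 220 left.
Delta Co-op: +50 to 50 (cap) ; 170 left.
Low Meadow: +40 to 40 (cap) ; 130 left.
Ridge Plot has room for 180 but only 130 remain, so it gets 130.
Total = 27×90 + 16×130 + 26×160 + 22×50 + 18×40 = 10490.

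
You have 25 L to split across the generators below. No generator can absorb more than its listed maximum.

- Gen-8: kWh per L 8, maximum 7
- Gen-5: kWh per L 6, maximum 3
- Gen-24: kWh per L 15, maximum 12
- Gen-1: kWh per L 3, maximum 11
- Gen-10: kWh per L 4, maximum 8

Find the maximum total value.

Rank by kWh per L: Gen-24 15 > Gen-8 8 > Gen-5 6 > Gen-10 4 > Gen-1 3.
Gen-24: +12 to 12 (cap) → 13 left.
Gen-8: +7 to 7 (cap) → 6 left.
Give Gen-5 3 to hit its cap of 3 → 3 left.
Gen-10: +3 (room for 8) → 3. Pool exhausted.
Total = 8×7 + 6×3 + 15×12 + 4×3 = 266.

266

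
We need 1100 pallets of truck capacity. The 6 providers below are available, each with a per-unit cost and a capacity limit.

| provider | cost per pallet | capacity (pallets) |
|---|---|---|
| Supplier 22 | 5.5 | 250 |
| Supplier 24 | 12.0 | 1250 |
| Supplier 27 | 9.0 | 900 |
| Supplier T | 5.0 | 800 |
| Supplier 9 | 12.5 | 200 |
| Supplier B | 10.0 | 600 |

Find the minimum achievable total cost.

5825

Use providers in increasing cost order.
Take 800 from Supplier T at 5.0 ; need 300 more.
Supplier 22 (5.5): use full 250 ; 50 pallets to go.
Supplier 27 at 9.0: take 50 of its 900 ; requirement met.
Supplier B, Supplier 24, Supplier 9: unused.
Cost = 800×5.0 + 250×5.5 + 50×9.0 = 5825.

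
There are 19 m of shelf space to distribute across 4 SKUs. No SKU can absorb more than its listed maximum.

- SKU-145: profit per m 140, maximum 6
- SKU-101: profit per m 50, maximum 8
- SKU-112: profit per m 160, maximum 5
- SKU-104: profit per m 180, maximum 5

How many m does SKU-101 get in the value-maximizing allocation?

3

Rank by profit per m: SKU-104 180 > SKU-112 160 > SKU-145 140 > SKU-101 50.
SKU-104 takes 5 to reach its cap of 5 ; 14 left.
SKU-112 takes 5 to reach its cap of 5 ; 9 left.
SKU-145: +6 to 6 (cap) ; 3 left.
SKU-101 has room for 8 but only 3 remain, so it gets 3.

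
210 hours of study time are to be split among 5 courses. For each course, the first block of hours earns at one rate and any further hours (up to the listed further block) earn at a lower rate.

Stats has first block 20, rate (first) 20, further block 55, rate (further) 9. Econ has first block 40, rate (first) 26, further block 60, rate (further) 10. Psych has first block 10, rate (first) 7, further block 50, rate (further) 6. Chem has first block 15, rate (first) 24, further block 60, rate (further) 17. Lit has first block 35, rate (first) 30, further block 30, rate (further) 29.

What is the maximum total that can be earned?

4840

Rank every tier by rate: Lit/T1 30 > Lit/T2 29 > Econ/T1 26 > Chem/T1 24 > Stats/T1 20 > Chem/T2 17 > Econ/T2 10 > Stats/T2 9 > Psych/T1 7 > Psych/T2 6.
Lit/T1 (30): +35 ; 175 left.
Fill Lit T2 block (30 at 29) ; 145 left.
Econ/T1 (26): +40 ; 105 left.
Chem T1 at 24: fill all 15 ; 90 left.
Stats/T1 (20): +20 ; 70 left.
Chem T2 at 17: fill all 60 ; 10 left.
Econ T2 at 10: only 10 left, fill 10.
Total = 30×35 + 29×30 + 26×40 + 24×15 + 20×20 + 17×60 + 10×10 = 4840.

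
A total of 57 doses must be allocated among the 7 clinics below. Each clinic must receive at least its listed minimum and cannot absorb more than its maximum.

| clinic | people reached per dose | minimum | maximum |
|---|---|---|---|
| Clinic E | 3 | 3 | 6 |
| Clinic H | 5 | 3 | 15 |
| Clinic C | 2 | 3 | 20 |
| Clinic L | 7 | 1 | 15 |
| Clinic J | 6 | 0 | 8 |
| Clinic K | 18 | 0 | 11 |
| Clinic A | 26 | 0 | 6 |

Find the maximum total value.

577

Meeting every minimum uses 3+3+3+1+0+0+0 = 10 doses, leaving 47.
Highest people reached per dose first: Clinic A 26 > Clinic K 18 > Clinic L 7 > Clinic J 6 > Clinic H 5 > Clinic E 3 > Clinic C 2.
Clinic A takes 6 more to reach its cap of 6 ; 41 left.
Clinic K takes 11 more to reach its cap of 11 ; 30 left.
Clinic L takes 14 more to reach its cap of 15 ; 16 left.
Give Clinic J 8 more to hit its cap of 8 ; 8 left.
Clinic H: +8 (room for 12) → 11. Pool exhausted.
Total = 3×3 + 5×11 + 2×3 + 7×15 + 6×8 + 18×11 + 26×6 = 577.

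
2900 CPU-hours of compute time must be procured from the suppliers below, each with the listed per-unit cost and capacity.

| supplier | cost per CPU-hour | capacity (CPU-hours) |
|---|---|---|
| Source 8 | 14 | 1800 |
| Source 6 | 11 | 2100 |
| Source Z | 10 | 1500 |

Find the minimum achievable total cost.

30400

Cheapest first:
Source Z at 10: take all 1500 CPU-hours → 1400 still needed.
Take 1400 from Source 6 at 11 to finish.
Source 8: unused.
Cost = 1500×10 + 1400×11 = 30400.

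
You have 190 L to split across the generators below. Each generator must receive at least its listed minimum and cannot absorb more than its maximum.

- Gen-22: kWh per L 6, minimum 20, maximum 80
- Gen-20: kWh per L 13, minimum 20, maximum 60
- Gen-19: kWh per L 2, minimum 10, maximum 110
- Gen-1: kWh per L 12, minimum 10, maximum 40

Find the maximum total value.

1760

Meeting every minimum uses 20+20+10+10 = 60 L, leaving 130.
Highest kWh per L first: Gen-20 13 > Gen-1 12 > Gen-22 6 > Gen-19 2.
Gen-20: +40 to 60 (cap) → 90 left.
Gen-1 takes 30 more to reach its cap of 40 → 60 left.
Gen-22: +60 to 80 (cap) → 0 left.
Total = 6×80 + 13×60 + 2×10 + 12×40 = 1760.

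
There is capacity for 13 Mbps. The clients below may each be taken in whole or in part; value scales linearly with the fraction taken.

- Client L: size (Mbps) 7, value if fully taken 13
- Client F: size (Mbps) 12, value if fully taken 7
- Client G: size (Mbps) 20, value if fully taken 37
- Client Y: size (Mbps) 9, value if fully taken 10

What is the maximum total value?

24.1

Best value per unit of size first: Client L 13/7≈1.86, Client G 37/20≈1.85, Client Y 10/9≈1.11, Client F 7/12≈0.583.
All 7 Mbps of Client L fit (value 13) → 6 remain.
Fill the last 6 Mbps with part of Client G: 6/20 of it earns 11.1.
Total value = 24.1.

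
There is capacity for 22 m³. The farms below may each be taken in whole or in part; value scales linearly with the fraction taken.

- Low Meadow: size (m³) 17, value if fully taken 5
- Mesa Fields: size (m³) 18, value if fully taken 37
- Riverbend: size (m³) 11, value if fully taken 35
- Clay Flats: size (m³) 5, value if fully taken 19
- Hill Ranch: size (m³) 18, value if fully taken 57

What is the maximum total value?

73

Best value per unit of size first: Clay Flats 19/5≈3.8, Riverbend 35/11≈3.18, Hill Ranch 57/18≈3.17, Mesa Fields 37/18≈2.06, Low Meadow 5/17≈0.294.
All 5 m³ of Clay Flats fit (value 19) — 17 remain.
Riverbend: take in full, 11 m³ for value 35 — 6 left.
6 m³ left: a 6/18 share of Hill Ranch gives 57×6/18 = 19.
Total value = 73.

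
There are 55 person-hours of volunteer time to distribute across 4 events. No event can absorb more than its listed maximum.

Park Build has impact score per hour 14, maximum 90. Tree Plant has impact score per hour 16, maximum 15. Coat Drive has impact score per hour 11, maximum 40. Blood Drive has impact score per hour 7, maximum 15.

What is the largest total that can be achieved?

800

Order the events by impact score per hour: Tree Plant 16 > Park Build 14 > Coat Drive 11 > Blood Drive 7.
Give Tree Plant 15 to hit its cap of 15 — 40 left.
Only 40 left; Park Build takes them to reach 40.
Total = 14×40 + 16×15 = 800.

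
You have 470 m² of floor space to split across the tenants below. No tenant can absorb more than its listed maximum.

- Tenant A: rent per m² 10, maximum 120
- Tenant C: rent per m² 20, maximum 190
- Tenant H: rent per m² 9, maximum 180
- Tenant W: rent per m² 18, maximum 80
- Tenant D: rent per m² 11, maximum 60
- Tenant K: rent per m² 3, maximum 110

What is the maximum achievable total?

7280

Highest rent per m² first: Tenant C 20 > Tenant W 18 > Tenant D 11 > Tenant A 10 > Tenant H 9 > Tenant K 3.
Tenant C: +190 to 190 (cap) — 280 left.
Tenant W takes 80 to reach its cap of 80 — 200 left.
Tenant D: +60 to 60 (cap) — 140 left.
Give Tenant A 120 to hit its cap of 120 — 20 left.
Tenant H has room for 180 but only 20 remain, so it gets 20.
Total = 10×120 + 20×190 + 9×20 + 18×80 + 11×60 = 7280.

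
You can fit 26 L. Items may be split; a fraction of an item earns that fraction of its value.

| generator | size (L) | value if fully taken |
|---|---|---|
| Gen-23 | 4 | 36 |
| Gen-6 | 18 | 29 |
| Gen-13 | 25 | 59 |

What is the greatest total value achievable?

87.92

Best value per unit of size first: Gen-23 36/4≈9, Gen-13 59/25≈2.36, Gen-6 29/18≈1.61.
All 4 L of Gen-23 fit (value 36) — 22 remain.
22 L left: a 22/25 share of Gen-13 gives 59×22/25 = 51.92.
Total value = 87.92.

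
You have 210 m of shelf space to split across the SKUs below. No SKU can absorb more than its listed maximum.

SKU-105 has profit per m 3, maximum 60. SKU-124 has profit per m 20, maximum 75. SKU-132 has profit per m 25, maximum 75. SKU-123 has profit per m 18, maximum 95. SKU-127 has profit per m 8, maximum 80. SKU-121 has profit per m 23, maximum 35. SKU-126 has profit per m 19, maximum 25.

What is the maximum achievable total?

Order the SKUs by profit per m: SKU-132 25 > SKU-121 23 > SKU-124 20 > SKU-126 19 > SKU-123 18 > SKU-127 8 > SKU-105 3.
SKU-132: +75 to 75 (cap) ; 135 left.
Give SKU-121 35 to hit its cap of 35 ; 100 left.
Give SKU-124 75 to hit its cap of 75 ; 25 left.
Give SKU-126 25 to hit its cap of 25 ; 0 left.
Total = 20×75 + 25×75 + 23×35 + 19×25 = 4655.

4655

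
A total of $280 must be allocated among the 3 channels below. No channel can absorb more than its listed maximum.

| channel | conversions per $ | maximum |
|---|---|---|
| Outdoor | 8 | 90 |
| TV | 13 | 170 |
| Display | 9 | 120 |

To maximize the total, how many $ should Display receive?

110

Order the channels by conversions per $: TV 13 > Display 9 > Outdoor 8.
Give TV 170 to hit its cap of 170 ; 110 left.
Display has room for 120 but only 110 remain, so it gets 110.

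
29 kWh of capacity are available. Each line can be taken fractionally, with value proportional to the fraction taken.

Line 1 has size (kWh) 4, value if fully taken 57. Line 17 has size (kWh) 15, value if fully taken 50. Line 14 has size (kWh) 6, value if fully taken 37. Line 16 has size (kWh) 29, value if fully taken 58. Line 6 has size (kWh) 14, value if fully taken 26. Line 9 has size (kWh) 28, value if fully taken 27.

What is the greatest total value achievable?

Rank by value-to-size ratio: Line 1 57/4≈14.2, Line 14 37/6≈6.17, Line 17 50/15≈3.33, Line 16 58/29≈2, Line 6 26/14≈1.86, Line 9 27/28≈0.964.
Line 1: take in full, 4 kWh for value 57 ; 25 left.
Line 14: take in full, 6 kWh for value 37 ; 19 left.
Take all of Line 17 (15 kWh, value 50) ; 4 kWh left.
4 kWh left: a 4/29 share of Line 16 gives 58×4/29 = 8.
Total value = 152.

152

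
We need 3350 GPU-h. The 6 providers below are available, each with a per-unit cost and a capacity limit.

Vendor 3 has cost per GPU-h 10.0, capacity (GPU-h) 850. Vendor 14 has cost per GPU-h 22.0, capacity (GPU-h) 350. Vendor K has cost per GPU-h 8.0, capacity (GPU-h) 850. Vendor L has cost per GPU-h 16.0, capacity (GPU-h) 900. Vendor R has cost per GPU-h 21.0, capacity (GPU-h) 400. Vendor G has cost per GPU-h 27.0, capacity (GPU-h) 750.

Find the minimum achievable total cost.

45800

Fill from the cheapest provider first.
Vendor K at 8.0: take all 850 GPU-h — 2500 still needed.
Take 850 from Vendor 3 at 10.0 — need 1650 more.
Take 900 from Vendor L at 16.0 — need 750 more.
Vendor R (21.0): use full 400 — 350 GPU-h to go.
Take 350 from Vendor 14 at 22.0 — need 0 more.
Vendor G: unused.
Cost = 850×8.0 + 850×10.0 + 900×16.0 + 400×21.0 + 350×22.0 = 45800.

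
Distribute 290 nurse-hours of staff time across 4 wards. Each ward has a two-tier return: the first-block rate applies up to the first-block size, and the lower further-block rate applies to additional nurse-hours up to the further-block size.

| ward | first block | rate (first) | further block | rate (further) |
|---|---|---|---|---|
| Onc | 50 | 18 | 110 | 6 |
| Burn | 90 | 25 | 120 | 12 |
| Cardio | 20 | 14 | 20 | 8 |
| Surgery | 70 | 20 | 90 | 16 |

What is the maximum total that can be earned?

5830

Order all 8 blocks by rate: Burn/T1 25 > Surgery/T1 20 > Onc/T1 18 > Surgery/T2 16 > Cardio/T1 14 > Burn/T2 12 > Cardio/T2 8 > Onc/T2 6.
Fill Burn T1 block (90 at 25) → 200 left.
Fill Surgery T1 block (70 at 20) → 130 left.
Fill Onc T1 block (50 at 18) → 80 left.
80 remain; put them into Surgery T2 at 16.
Total = 25×90 + 20×70 + 18×50 + 16×80 = 5830.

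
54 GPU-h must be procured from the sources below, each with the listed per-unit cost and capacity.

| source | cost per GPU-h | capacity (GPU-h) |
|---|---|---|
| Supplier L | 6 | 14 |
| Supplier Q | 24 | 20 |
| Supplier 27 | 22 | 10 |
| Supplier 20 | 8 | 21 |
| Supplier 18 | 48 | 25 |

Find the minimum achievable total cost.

688

Use sources in increasing cost order.
Take 14 from Supplier L at 6 → need 40 more.
Supplier 20 (8): use full 21 → 19 GPU-h to go.
Supplier 27 (22): use full 10 → 9 GPU-h to go.
Take 9 from Supplier Q at 24 to finish.
Supplier 18: unused.
Cost = 14×6 + 21×8 + 10×22 + 9×24 = 688.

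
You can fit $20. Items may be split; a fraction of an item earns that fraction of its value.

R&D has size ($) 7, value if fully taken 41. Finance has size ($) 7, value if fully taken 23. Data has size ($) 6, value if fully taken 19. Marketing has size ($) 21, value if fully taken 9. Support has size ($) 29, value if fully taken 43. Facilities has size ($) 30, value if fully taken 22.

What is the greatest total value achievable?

83

Rank by value-to-size ratio: R&D 41/7≈5.86, Finance 23/7≈3.29, Data 19/6≈3.17, Support 43/29≈1.48, Facilities 22/30≈0.733, Marketing 9/21≈0.429.
R&D: take in full, 7 $ for value 41 ; 13 left.
Finance: take in full, 7 $ for value 23 ; 6 left.
Data: take in full, 6 $ for value 19 ; 0 left.
Total value = 83.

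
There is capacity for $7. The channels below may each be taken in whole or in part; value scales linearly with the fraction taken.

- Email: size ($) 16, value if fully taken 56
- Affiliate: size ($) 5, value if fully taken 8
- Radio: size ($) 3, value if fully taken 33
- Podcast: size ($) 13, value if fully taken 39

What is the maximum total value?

47

Rank by value-to-size ratio: Radio 33/3≈11, Email 56/16≈3.5, Podcast 39/13≈3, Affiliate 8/5≈1.6.
Take all of Radio (3 $, value 33) ; 4 $ left.
Only 4 $ remain; take 4/16 of Email for value 56×4/16 = 14.
Total value = 47.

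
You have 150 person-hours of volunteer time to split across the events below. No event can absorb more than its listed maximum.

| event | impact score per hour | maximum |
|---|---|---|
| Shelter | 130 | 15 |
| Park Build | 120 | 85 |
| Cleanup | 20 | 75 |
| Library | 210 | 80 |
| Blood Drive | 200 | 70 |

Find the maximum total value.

Rank by impact score per hour: Library 210 > Blood Drive 200 > Shelter 130 > Park Build 120 > Cleanup 20.
Library: +80 to 80 (cap) — 70 left.
Blood Drive: +70 to 70 (cap) — 0 left.
Total = 210×80 + 200×70 = 30800.

30800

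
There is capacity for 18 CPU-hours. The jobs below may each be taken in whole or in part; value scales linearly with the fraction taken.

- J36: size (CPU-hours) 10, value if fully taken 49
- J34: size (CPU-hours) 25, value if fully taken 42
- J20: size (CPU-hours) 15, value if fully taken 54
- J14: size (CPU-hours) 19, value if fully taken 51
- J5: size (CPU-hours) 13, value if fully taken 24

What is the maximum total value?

77.8

Sort by value density: J36 49/10≈4.9, J20 54/15≈3.6, J14 51/19≈2.68, J5 24/13≈1.85, J34 42/25≈1.68.
J36: take in full, 10 CPU-hours for value 49 — 8 left.
8 CPU-hours left: a 8/15 share of J20 gives 54×8/15 = 28.8.
Total value = 77.8.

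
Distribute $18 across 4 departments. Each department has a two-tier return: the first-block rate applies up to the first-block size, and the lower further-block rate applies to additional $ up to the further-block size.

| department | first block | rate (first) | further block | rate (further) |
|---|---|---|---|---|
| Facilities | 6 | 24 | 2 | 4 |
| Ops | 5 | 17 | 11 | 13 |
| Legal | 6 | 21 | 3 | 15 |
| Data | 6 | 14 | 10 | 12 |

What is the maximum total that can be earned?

Order all 8 blocks by rate: Facilities/tier1 24 > Legal/tier1 21 > Ops/tier1 17 > Legal/tier2 15 > Data/tier1 14 > Ops/tier2 13 > Data/tier2 12 > Facilities/tier2 4.
Facilities/tier1 (24): +6 → 12 left.
Legal tier1 at 21: fill all 6 → 6 left.
Ops tier1 at 17: fill all 5 → 1 left.
1 remain; put them into Legal tier2 at 15.
Total = 24×6 + 21×6 + 17×5 + 15×1 = 370.

370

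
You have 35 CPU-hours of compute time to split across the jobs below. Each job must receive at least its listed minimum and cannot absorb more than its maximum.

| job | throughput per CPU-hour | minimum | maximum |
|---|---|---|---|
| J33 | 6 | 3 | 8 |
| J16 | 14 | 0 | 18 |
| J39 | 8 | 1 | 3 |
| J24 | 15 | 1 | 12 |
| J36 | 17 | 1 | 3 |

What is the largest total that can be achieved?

481

Meeting every minimum uses 3+0+1+1+1 = 6 CPU-hours, leaving 29.
Highest throughput per CPU-hour first: J36 17 > J24 15 > J16 14 > J39 8 > J33 6.
Give J36 2 more to hit its cap of 3 → 27 left.
J24: +11 to 12 (cap) → 16 left.
Only 16 left; J16 takes them to reach 16.
Total = 6×3 + 14×16 + 8×1 + 15×12 + 17×3 = 481.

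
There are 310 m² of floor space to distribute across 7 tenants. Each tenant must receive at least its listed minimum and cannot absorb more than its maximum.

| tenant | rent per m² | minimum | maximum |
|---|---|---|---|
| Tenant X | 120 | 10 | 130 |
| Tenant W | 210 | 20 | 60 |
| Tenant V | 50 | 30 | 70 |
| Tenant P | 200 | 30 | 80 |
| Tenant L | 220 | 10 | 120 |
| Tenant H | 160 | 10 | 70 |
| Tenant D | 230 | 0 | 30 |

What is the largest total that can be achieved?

60200

Meeting every minimum uses 10+20+30+30+10+10+0 = 110 m², leaving 200.
Highest rent per m² first: Tenant D 230 > Tenant L 220 > Tenant W 210 > Tenant P 200 > Tenant H 160 > Tenant X 120 > Tenant V 50.
Tenant D: +30 to 30 (cap) — 170 left.
Give Tenant L 110 more to hit its cap of 120 — 60 left.
Tenant W takes 40 more to reach its cap of 60 — 20 left.
Only 20 left; Tenant P takes them to reach 50.
Total = 120×10 + 210×60 + 50×30 + 200×50 + 220×120 + 160×10 + 230×30 = 60200.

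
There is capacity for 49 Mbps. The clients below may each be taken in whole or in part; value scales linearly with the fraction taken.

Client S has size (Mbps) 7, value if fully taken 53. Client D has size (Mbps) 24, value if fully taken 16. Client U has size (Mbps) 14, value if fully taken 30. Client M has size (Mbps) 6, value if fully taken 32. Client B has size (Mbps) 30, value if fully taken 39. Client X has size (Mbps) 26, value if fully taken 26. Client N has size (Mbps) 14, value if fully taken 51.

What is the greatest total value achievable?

Rank by value-to-size ratio: Client S 53/7≈7.57, Client M 32/6≈5.33, Client N 51/14≈3.64, Client U 30/14≈2.14, Client B 39/30≈1.3, Client X 26/26≈1, Client D 16/24≈0.667.
Client S: take in full, 7 Mbps for value 53 ; 42 left.
All 6 Mbps of Client M fit (value 32) ; 36 remain.
Client N: take in full, 14 Mbps for value 51 ; 22 left.
All 14 Mbps of Client U fit (value 30) ; 8 remain.
Only 8 Mbps remain; take 8/30 of Client B for value 39×8/30 = 10.4.
Total value = 176.4.

176.4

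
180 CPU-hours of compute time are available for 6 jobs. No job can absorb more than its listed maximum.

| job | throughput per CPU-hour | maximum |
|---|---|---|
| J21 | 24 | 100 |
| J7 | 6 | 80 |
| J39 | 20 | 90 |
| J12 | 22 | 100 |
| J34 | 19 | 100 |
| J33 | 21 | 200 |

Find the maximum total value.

4160

Rank by throughput per CPU-hour: J21 24 > J12 22 > J33 21 > J39 20 > J34 19 > J7 6.
J21 takes 100 to reach its cap of 100 — 80 left.
Only 80 left; J12 takes them to reach 80.
Total = 24×100 + 22×80 = 4160.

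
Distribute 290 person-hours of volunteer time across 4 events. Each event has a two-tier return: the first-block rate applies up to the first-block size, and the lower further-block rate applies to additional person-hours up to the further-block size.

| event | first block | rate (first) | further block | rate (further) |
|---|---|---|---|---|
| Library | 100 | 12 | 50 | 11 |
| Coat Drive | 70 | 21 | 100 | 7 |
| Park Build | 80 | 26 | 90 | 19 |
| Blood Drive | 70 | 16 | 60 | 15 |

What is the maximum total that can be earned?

Treat each block as its own option and order by rate: Park Build/tier1 26 > Coat Drive/tier1 21 > Park Build/tier2 19 > Blood Drive/tier1 16 > Blood Drive/tier2 15 > Library/tier1 12 > Library/tier2 11 > Coat Drive/tier2 7.
Fill Park Build tier1 block (80 at 26) — 210 left.
Fill Coat Drive tier1 block (70 at 21) — 140 left.
Park Build tier2 at 19: fill all 90 — 50 left.
Blood Drive tier1 at 16: only 50 left, fill 50.
Total = 26×80 + 21×70 + 19×90 + 16×50 = 6060.

6060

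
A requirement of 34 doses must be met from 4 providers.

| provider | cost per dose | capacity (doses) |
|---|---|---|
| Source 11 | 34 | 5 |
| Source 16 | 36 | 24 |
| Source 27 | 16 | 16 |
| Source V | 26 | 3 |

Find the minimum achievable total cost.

864

Cheapest first:
Source 27 at 16: take all 16 doses — 18 still needed.
Source V at 26: take all 3 doses — 15 still needed.
Source 11 at 34: take all 5 doses — 10 still needed.
Take 10 from Source 16 at 36 to finish.
Cost = 16×16 + 3×26 + 5×34 + 10×36 = 864.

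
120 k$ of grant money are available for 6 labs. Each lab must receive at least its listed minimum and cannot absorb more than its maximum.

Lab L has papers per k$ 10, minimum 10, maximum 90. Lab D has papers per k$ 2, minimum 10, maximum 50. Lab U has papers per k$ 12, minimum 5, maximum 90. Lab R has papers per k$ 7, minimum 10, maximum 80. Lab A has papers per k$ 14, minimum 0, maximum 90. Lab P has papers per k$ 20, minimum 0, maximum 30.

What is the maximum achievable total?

Meeting every minimum uses 10+10+5+10+0+0 = 35 k$, leaving 85.
Highest papers per k$ first: Lab P 20 > Lab A 14 > Lab U 12 > Lab L 10 > Lab R 7 > Lab D 2.
Give Lab P 30 more to hit its cap of 30 — 55 left.
Lab A: +55 (room for 90) → 55. Pool exhausted.
Total = 10×10 + 2×10 + 12×5 + 7×10 + 14×55 + 20×30 = 1620.

1620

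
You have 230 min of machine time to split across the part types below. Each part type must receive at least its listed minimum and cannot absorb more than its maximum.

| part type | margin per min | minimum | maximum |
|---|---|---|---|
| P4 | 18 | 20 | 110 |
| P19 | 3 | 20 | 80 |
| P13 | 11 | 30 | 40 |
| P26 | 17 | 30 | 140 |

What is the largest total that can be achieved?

Meeting every minimum uses 20+20+30+30 = 100 min, leaving 130.
Rank by margin per min: P4 18 > P26 17 > P13 11 > P19 3.
Give P4 90 more to hit its cap of 110 → 40 left.
Only 40 left; P26 takes them to reach 70.
Total = 18×110 + 3×20 + 11×30 + 17×70 = 3560.

3560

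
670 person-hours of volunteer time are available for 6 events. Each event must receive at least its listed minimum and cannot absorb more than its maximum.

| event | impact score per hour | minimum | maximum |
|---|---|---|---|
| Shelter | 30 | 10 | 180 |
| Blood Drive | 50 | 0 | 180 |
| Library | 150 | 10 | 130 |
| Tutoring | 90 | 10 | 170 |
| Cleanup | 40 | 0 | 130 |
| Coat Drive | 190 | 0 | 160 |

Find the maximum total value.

Meeting every minimum uses 10+0+10+10+0+0 = 30 person-hours, leaving 640.
Highest impact score per hour first: Coat Drive 190 > Library 150 > Tutoring 90 > Blood Drive 50 > Cleanup 40 > Shelter 30.
Coat Drive: +160 to 160 (cap) — 480 left.
Library: +120 to 130 (cap) — 360 left.
Tutoring: +160 to 170 (cap) — 200 left.
Blood Drive: +180 to 180 (cap) — 20 left.
Cleanup: +20 (room for 130) → 20. Pool exhausted.
Total = 30×10 + 50×180 + 150×130 + 90×170 + 40×20 + 190×160 = 75300.

75300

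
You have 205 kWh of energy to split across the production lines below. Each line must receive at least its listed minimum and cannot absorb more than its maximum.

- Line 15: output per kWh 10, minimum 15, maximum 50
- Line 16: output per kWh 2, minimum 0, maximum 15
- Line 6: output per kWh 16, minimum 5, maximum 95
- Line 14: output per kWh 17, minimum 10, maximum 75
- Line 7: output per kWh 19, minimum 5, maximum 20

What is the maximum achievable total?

Meeting every minimum uses 15+0+5+10+5 = 35 kWh, leaving 170.
Order the production lines by output per kWh: Line 7 19 > Line 14 17 > Line 6 16 > Line 15 10 > Line 16 2.
Line 7 takes 15 more to reach its cap of 20 → 155 left.
Line 14: +65 to 75 (cap) → 90 left.
Line 6 takes 90 more to reach its cap of 95 → 0 left.
Total = 10×15 + 16×95 + 17×75 + 19×20 = 3325.

3325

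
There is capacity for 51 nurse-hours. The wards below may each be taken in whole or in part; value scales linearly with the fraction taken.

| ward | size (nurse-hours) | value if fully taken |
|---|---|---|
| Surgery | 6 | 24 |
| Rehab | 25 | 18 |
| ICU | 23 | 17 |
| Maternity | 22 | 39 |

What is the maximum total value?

Sort by value density: Surgery 24/6≈4, Maternity 39/22≈1.77, ICU 17/23≈0.739, Rehab 18/25≈0.72.
Take all of Surgery (6 nurse-hours, value 24) — 45 nurse-hours left.
Take all of Maternity (22 nurse-hours, value 39) — 23 nurse-hours left.
ICU: take in full, 23 nurse-hours for value 17 — 0 left.
Total value = 80.

80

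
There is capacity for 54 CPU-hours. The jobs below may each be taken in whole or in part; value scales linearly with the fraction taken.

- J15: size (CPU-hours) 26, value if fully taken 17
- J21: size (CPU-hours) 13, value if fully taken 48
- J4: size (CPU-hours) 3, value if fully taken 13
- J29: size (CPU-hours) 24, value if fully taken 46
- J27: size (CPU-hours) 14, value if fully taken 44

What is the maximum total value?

151

Rank by value-to-size ratio: J4 13/3≈4.33, J21 48/13≈3.69, J27 44/14≈3.14, J29 46/24≈1.92, J15 17/26≈0.654.
All 3 CPU-hours of J4 fit (value 13) ; 51 remain.
All 13 CPU-hours of J21 fit (value 48) ; 38 remain.
J27: take in full, 14 CPU-hours for value 44 ; 24 left.
All 24 CPU-hours of J29 fit (value 46) ; 0 remain.
Total value = 151.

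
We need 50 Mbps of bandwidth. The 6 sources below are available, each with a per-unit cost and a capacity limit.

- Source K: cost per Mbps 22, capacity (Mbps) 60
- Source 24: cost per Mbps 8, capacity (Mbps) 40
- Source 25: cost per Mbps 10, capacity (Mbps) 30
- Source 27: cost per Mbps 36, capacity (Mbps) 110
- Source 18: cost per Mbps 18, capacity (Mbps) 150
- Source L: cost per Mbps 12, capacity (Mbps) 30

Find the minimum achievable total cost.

Cheapest first:
Take 40 from Source 24 at 8 → need 10 more.
Source 25 (10): take the remaining 10 → done.
Source L, Source 18, Source K, Source 27: unused.
Cost = 40×8 + 10×10 = 420.

420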